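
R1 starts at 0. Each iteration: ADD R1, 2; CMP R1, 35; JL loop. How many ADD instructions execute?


Loop trace (R1 starts at 0, target 35, step 2):
  ADD #1: R1 = 0 + 2 = 2  → 2 < 35, loop
  ADD #2: R1 = 2 + 2 = 4  → 4 < 35, loop
  ADD #3: R1 = 4 + 2 = 6  → 6 < 35, loop
  ADD #4: R1 = 6 + 2 = 8  → 8 < 35, loop
  ADD #5: R1 = 8 + 2 = 10  → 10 < 35, loop
  ADD #6: R1 = 10 + 2 = 12  → 12 < 35, loop
  ADD #7: R1 = 12 + 2 = 14  → 14 < 35, loop
  ADD #8: R1 = 14 + 2 = 16  → 16 < 35, loop
  ADD #9: R1 = 16 + 2 = 18  → 18 < 35, loop
  ADD #10: R1 = 18 + 2 = 20  → 20 < 35, loop
  ADD #11: R1 = 20 + 2 = 22  → 22 < 35, loop
  ADD #12: R1 = 22 + 2 = 24  → 24 < 35, loop
  ADD #13: R1 = 24 + 2 = 26  → 26 < 35, loop
  ADD #14: R1 = 26 + 2 = 28  → 28 < 35, loop
  ADD #15: R1 = 28 + 2 = 30  → 30 < 35, loop
  ADD #16: R1 = 30 + 2 = 32  → 32 < 35, loop
  ADD #17: R1 = 32 + 2 = 34  → 34 < 35, loop
  ADD #18: R1 = 34 + 2 = 36  → 36 >= 35, exit
Total ADD instructions: 18

18


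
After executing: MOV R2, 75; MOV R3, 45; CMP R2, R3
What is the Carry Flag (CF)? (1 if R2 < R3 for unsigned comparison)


Register state trace:
  MOV R2, 75  → R2 = 75
  MOV R3, 45  → R3 = 45
  CMP R2, R3  → unsigned 75 - 45: no borrow
  75 >= 45, so CF = 0
CF = 0

0


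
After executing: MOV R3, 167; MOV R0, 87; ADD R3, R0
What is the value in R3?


Register state trace:
  MOV R3, 167  → R3 = 167
  MOV R0, 87  → R0 = 87
  ADD R3, R0  → R3 = 167 + 87 = 254
Final: R3 = 254

254


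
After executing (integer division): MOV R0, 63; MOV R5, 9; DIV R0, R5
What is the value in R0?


Register state trace:
  MOV R0, 63  → R0 = 63
  MOV R5, 9  → R5 = 9
  DIV R0, R5  → R0 = 63 // 9 = 7
Final: R0 = 7

7


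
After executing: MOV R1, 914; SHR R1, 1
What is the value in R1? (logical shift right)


Register state trace:
  MOV R1, 914  → R1 = 914
  SHR R1, 1  → R1 = 914 >> 1 = 914 // 2^1 = 457
Final: R1 = 457

457


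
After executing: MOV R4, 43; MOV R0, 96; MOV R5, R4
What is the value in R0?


Register state trace:
  MOV R4, 43  → R4 = 43
  MOV R0, 96  → R0 = 96
  MOV R5, R4  → R5 = 43
Final: R0 = 96

96


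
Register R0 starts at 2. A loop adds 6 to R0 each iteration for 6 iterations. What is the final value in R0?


Starting value: R0 = 2
  Iter 1: R0 = 2 + 6 = 8
  Iter 2: R0 = 8 + 6 = 14
  Iter 3: R0 = 14 + 6 = 20
  Iter 4: R0 = 20 + 6 = 26
  Iter 5: R0 = 26 + 6 = 32
  Iter 6: R0 = 32 + 6 = 38
Final: R0 = 38

38


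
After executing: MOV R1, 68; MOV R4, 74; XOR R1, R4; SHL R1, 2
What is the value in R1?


Register state trace:
  MOV R1, 68  → R1 = 68 (0b01000100)
  MOV R4, 74  → R4 = 74 (0b01001010)
  XOR R1, R4  → R1 = 68 XOR 74 = 14 (0b00001110)
  SHL R1, 2  → R1 = 14 << 2 = 56
Final: R1 = 56

56


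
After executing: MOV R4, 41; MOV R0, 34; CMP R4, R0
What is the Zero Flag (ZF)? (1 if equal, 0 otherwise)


Register state trace:
  MOV R4, 41  → R4 = 41
  MOV R0, 34  → R0 = 34
  CMP R4, R0  → computes 41 - 34 = 7
  Result is nonzero, so values are not equal
ZF = 0

0


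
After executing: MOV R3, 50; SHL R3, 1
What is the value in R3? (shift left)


Register state trace:
  MOV R3, 50  → R3 = 50
  SHL R3, 1  → R3 = 50 << 1 = 50 * 2^1 = 100
Final: R3 = 100

100


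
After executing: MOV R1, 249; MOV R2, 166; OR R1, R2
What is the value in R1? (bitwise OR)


Register state trace:
  MOV R1, 249  → R1 = 249 (0b11111001)
  MOV R2, 166  → R2 = 166 (0b10100110)
  OR R1, R2   → R1 = 249 OR 166 = 255 (0b11111111)
Final: R1 = 255

255


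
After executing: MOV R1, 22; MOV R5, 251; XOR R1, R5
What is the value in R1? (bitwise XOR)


Register state trace:
  MOV R1, 22  → R1 = 22 (0b00010110)
  MOV R5, 251  → R5 = 251 (0b11111011)
  XOR R1, R5  → R1 = 22 XOR 251 = 237 (0b11101101)
Final: R1 = 237

237


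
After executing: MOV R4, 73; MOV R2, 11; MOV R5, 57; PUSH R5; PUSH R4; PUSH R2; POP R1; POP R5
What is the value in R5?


Stack trace (top is rightmost):
  MOV R4, 73  → R4 = 73
  MOV R2, 11  → R2 = 11
  MOV R5, 57  → R5 = 57
  PUSH R5  → stack: [57]
  PUSH R4  → stack: [57, 73]
  PUSH R2  → stack: [57, 73, 11]
  POP R1  → R1 = 11, stack: [57, 73]
  POP R5  → R5 = 73, stack: [57]
Final: R5 = 73

73


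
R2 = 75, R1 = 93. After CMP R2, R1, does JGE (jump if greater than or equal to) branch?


Trace:
  R2 = 75, R1 = 93
  CMP R2, R1  → compares 75 vs 93
  JGE checks: is 75 greater than or equal to 93?
  75 < 93, so condition is false
Branch taken: No

No


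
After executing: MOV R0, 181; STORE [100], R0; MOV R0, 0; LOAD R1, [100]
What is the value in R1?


Register and memory trace:
  MOV R0, 181  → R0 = 181
  STORE [100], R0  → mem[100] = 181
  MOV R0, 0  → R0 = 0
  LOAD R1, [100]  → R1 = mem[100] = 181
Final: R1 = 181

181


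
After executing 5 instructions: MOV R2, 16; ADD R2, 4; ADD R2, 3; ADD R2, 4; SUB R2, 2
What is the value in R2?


Register state trace:
  MOV R2, 16  → R2 = 16
  ADD R2, 4  → R2 = 16 + 4 = 20
  ADD R2, 3  → R2 = 20 + 3 = 23
  ADD R2, 4  → R2 = 23 + 4 = 27
  SUB R2, 2  → R2 = 27 - 2 = 25
Final: R2 = 25

25


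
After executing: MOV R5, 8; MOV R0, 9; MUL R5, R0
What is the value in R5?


Register state trace:
  MOV R5, 8  → R5 = 8
  MOV R0, 9  → R0 = 9
  MUL R5, R0  → R5 = 8 * 9 = 72
Final: R5 = 72

72


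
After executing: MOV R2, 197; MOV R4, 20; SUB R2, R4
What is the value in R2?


Register state trace:
  MOV R2, 197  → R2 = 197
  MOV R4, 20  → R4 = 20
  SUB R2, R4  → R2 = 197 - 20 = 177
Final: R2 = 177

177


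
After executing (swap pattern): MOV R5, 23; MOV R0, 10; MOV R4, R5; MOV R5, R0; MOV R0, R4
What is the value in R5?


Register state trace (swap pattern):
  MOV R5, 23  → R5 = 23
  MOV R0, 10  → R0 = 10
  MOV R4, R5  → R4 = 23  (save R5)
  MOV R5, R0  → R5 = 10  (R5 gets R0's value)
  MOV R0, R4  → R0 = 23  (R0 gets saved value)
Final: R5 = 10

10


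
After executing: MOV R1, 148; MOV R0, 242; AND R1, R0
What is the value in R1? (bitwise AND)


Register state trace:
  MOV R1, 148  → R1 = 148 (0b10010100)
  MOV R0, 242  → R0 = 242 (0b11110010)
  AND R1, R0  → R1 = 148 AND 242 = 144 (0b10010000)
Final: R1 = 144

144


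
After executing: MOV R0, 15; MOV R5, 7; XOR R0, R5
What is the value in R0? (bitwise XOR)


Register state trace:
  MOV R0, 15  → R0 = 15 (0b00001111)
  MOV R5, 7  → R5 = 7 (0b00000111)
  XOR R0, R5  → R0 = 15 XOR 7 = 8 (0b00001000)
Final: R0 = 8

8


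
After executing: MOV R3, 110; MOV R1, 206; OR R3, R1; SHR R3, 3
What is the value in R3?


Register state trace:
  MOV R3, 110  → R3 = 110 (0b01101110)
  MOV R1, 206  → R1 = 206 (0b11001110)
  OR R3, R1  → R3 = 110 OR 206 = 238 (0b11101110)
  SHR R3, 3  → R3 = 238 >> 3 = 29
Final: R3 = 29

29


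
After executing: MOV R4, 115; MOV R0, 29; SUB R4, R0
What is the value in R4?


Register state trace:
  MOV R4, 115  → R4 = 115
  MOV R0, 29  → R0 = 29
  SUB R4, R0  → R4 = 115 - 29 = 86
Final: R4 = 86

86


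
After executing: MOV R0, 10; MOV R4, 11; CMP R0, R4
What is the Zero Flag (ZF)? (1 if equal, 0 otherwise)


Register state trace:
  MOV R0, 10  → R0 = 10
  MOV R4, 11  → R4 = 11
  CMP R0, R4  → computes 10 - 11 = -1
  Result is nonzero, so values are not equal
ZF = 0

0


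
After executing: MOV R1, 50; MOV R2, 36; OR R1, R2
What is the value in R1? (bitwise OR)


Register state trace:
  MOV R1, 50  → R1 = 50 (0b00110010)
  MOV R2, 36  → R2 = 36 (0b00100100)
  OR R1, R2   → R1 = 50 OR 36 = 54 (0b00110110)
Final: R1 = 54

54


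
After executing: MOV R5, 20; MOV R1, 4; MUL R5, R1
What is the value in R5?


Register state trace:
  MOV R5, 20  → R5 = 20
  MOV R1, 4  → R1 = 4
  MUL R5, R1  → R5 = 20 * 4 = 80
Final: R5 = 80

80


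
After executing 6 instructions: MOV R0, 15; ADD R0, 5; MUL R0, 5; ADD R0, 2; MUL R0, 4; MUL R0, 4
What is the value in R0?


Register state trace:
  MOV R0, 15  → R0 = 15
  ADD R0, 5  → R0 = 15 + 5 = 20
  MUL R0, 5  → R0 = 20 * 5 = 100
  ADD R0, 2  → R0 = 100 + 2 = 102
  MUL R0, 4  → R0 = 102 * 4 = 408
  MUL R0, 4  → R0 = 408 * 4 = 1632
Final: R0 = 1632

1632


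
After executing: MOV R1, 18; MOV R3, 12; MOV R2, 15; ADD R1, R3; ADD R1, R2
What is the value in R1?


Register state trace:
  MOV R1, 18  → R1 = 18
  MOV R3, 12  → R3 = 12
  MOV R2, 15  → R2 = 15
  ADD R1, R3  → R1 = 18 + 12 = 30
  ADD R1, R2  → R1 = 30 + 15 = 45
Final: R1 = 45

45


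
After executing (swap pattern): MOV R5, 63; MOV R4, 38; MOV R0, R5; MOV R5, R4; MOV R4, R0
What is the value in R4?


Register state trace (swap pattern):
  MOV R5, 63  → R5 = 63
  MOV R4, 38  → R4 = 38
  MOV R0, R5  → R0 = 63  (save R5)
  MOV R5, R4  → R5 = 38  (R5 gets R4's value)
  MOV R4, R0  → R4 = 63  (R4 gets saved value)
Final: R4 = 63

63


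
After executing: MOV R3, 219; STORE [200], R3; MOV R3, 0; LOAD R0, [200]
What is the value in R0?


Register and memory trace:
  MOV R3, 219  → R3 = 219
  STORE [200], R3  → mem[200] = 219
  MOV R3, 0  → R3 = 0
  LOAD R0, [200]  → R0 = mem[200] = 219
Final: R0 = 219

219


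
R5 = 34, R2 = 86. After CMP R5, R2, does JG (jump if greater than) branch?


Trace:
  R5 = 34, R2 = 86
  CMP R5, R2  → compares 34 vs 86
  JG checks: is 34 greater than 86?
  34 < 86, so condition is false
Branch taken: No

No


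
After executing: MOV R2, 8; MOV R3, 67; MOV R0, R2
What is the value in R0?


Register state trace:
  MOV R2, 8  → R2 = 8
  MOV R3, 67  → R3 = 67
  MOV R0, R2  → R0 = 8
Final: R0 = 8

8


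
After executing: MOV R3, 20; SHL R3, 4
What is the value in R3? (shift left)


Register state trace:
  MOV R3, 20  → R3 = 20
  SHL R3, 4  → R3 = 20 << 4 = 20 * 2^4 = 320
Final: R3 = 320

320


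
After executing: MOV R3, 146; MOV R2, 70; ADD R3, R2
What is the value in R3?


Register state trace:
  MOV R3, 146  → R3 = 146
  MOV R2, 70  → R2 = 70
  ADD R3, R2  → R3 = 146 + 70 = 216
Final: R3 = 216

216


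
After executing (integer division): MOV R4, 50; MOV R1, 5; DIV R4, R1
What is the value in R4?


Register state trace:
  MOV R4, 50  → R4 = 50
  MOV R1, 5  → R1 = 5
  DIV R4, R1  → R4 = 50 // 5 = 10
Final: R4 = 10

10


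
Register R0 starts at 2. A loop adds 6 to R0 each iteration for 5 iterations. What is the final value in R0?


Starting value: R0 = 2
  Iter 1: R0 = 2 + 6 = 8
  Iter 2: R0 = 8 + 6 = 14
  Iter 3: R0 = 14 + 6 = 20
  Iter 4: R0 = 20 + 6 = 26
  Iter 5: R0 = 26 + 6 = 32
Final: R0 = 32

32


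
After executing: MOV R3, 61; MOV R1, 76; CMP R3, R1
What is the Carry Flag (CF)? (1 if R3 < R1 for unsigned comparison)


Register state trace:
  MOV R3, 61  → R3 = 61
  MOV R1, 76  → R1 = 76
  CMP R3, R1  → unsigned 61 - 76: borrow occurs
  61 < 76, so CF = 1
CF = 1

1


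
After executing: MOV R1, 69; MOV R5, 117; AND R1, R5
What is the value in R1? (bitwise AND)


Register state trace:
  MOV R1, 69  → R1 = 69 (0b01000101)
  MOV R5, 117  → R5 = 117 (0b01110101)
  AND R1, R5  → R1 = 69 AND 117 = 69 (0b01000101)
Final: R1 = 69

69


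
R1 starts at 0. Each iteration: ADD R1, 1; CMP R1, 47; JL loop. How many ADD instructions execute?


Loop trace (R1 starts at 0, target 47, step 1):
  ADD #1: R1 = 0 + 1 = 1  → 1 < 47, loop
  ADD #2: R1 = 1 + 1 = 2  → 2 < 47, loop
  ADD #3: R1 = 2 + 1 = 3  → 3 < 47, loop
  ADD #4: R1 = 3 + 1 = 4  → 4 < 47, loop
  ADD #5: R1 = 4 + 1 = 5  → 5 < 47, loop
  ADD #6: R1 = 5 + 1 = 6  → 6 < 47, loop
  ADD #7: R1 = 6 + 1 = 7  → 7 < 47, loop
  ADD #8: R1 = 7 + 1 = 8  → 8 < 47, loop
  ADD #9: R1 = 8 + 1 = 9  → 9 < 47, loop
  ADD #10: R1 = 9 + 1 = 10  → 10 < 47, loop
  ADD #11: R1 = 10 + 1 = 11  → 11 < 47, loop
  ADD #12: R1 = 11 + 1 = 12  → 12 < 47, loop
  ADD #13: R1 = 12 + 1 = 13  → 13 < 47, loop
  ADD #14: R1 = 13 + 1 = 14  → 14 < 47, loop
  ADD #15: R1 = 14 + 1 = 15  → 15 < 47, loop
  ADD #16: R1 = 15 + 1 = 16  → 16 < 47, loop
  ADD #17: R1 = 16 + 1 = 17  → 17 < 47, loop
  ADD #18: R1 = 17 + 1 = 18  → 18 < 47, loop
  ADD #19: R1 = 18 + 1 = 19  → 19 < 47, loop
  ADD #20: R1 = 19 + 1 = 20  → 20 < 47, loop
  ADD #21: R1 = 20 + 1 = 21  → 21 < 47, loop
  ADD #22: R1 = 21 + 1 = 22  → 22 < 47, loop
  ADD #23: R1 = 22 + 1 = 23  → 23 < 47, loop
  ADD #24: R1 = 23 + 1 = 24  → 24 < 47, loop
  ADD #25: R1 = 24 + 1 = 25  → 25 < 47, loop
  ADD #26: R1 = 25 + 1 = 26  → 26 < 47, loop
  ADD #27: R1 = 26 + 1 = 27  → 27 < 47, loop
  ADD #28: R1 = 27 + 1 = 28  → 28 < 47, loop
  ADD #29: R1 = 28 + 1 = 29  → 29 < 47, loop
  ADD #30: R1 = 29 + 1 = 30  → 30 < 47, loop
  ADD #31: R1 = 30 + 1 = 31  → 31 < 47, loop
  ADD #32: R1 = 31 + 1 = 32  → 32 < 47, loop
  ADD #33: R1 = 32 + 1 = 33  → 33 < 47, loop
  ADD #34: R1 = 33 + 1 = 34  → 34 < 47, loop
  ADD #35: R1 = 34 + 1 = 35  → 35 < 47, loop
  ADD #36: R1 = 35 + 1 = 36  → 36 < 47, loop
  ADD #37: R1 = 36 + 1 = 37  → 37 < 47, loop
  ADD #38: R1 = 37 + 1 = 38  → 38 < 47, loop
  ADD #39: R1 = 38 + 1 = 39  → 39 < 47, loop
  ADD #40: R1 = 39 + 1 = 40  → 40 < 47, loop
  ADD #41: R1 = 40 + 1 = 41  → 41 < 47, loop
  ADD #42: R1 = 41 + 1 = 42  → 42 < 47, loop
  ADD #43: R1 = 42 + 1 = 43  → 43 < 47, loop
  ADD #44: R1 = 43 + 1 = 44  → 44 < 47, loop
  ADD #45: R1 = 44 + 1 = 45  → 45 < 47, loop
  ADD #46: R1 = 45 + 1 = 46  → 46 < 47, loop
  ADD #47: R1 = 46 + 1 = 47  → 47 >= 47, exit
Total ADD instructions: 47

47


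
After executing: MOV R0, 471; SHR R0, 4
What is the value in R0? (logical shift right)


Register state trace:
  MOV R0, 471  → R0 = 471
  SHR R0, 4  → R0 = 471 >> 4 = 471 // 2^4 = 29
Final: R0 = 29

29


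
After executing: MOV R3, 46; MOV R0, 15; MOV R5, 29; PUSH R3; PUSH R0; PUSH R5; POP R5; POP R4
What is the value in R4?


Stack trace (top is rightmost):
  MOV R3, 46  → R3 = 46
  MOV R0, 15  → R0 = 15
  MOV R5, 29  → R5 = 29
  PUSH R3  → stack: [46]
  PUSH R0  → stack: [46, 15]
  PUSH R5  → stack: [46, 15, 29]
  POP R5  → R5 = 29, stack: [46, 15]
  POP R4  → R4 = 15, stack: [46]
Final: R4 = 15

15


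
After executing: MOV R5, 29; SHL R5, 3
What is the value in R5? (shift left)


Register state trace:
  MOV R5, 29  → R5 = 29
  SHL R5, 3  → R5 = 29 << 3 = 29 * 2^3 = 232
Final: R5 = 232

232


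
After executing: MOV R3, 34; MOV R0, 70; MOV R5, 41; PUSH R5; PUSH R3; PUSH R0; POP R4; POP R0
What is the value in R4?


Stack trace (top is rightmost):
  MOV R3, 34  → R3 = 34
  MOV R0, 70  → R0 = 70
  MOV R5, 41  → R5 = 41
  PUSH R5  → stack: [41]
  PUSH R3  → stack: [41, 34]
  PUSH R0  → stack: [41, 34, 70]
  POP R4  → R4 = 70, stack: [41, 34]
  POP R0  → R0 = 34, stack: [41]
Final: R4 = 70

70


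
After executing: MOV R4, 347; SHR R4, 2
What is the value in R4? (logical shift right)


Register state trace:
  MOV R4, 347  → R4 = 347
  SHR R4, 2  → R4 = 347 >> 2 = 347 // 2^2 = 86
Final: R4 = 86

86


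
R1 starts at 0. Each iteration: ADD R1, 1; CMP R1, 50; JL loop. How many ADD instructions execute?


Loop trace (R1 starts at 0, target 50, step 1):
  ADD #1: R1 = 0 + 1 = 1  → 1 < 50, loop
  ADD #2: R1 = 1 + 1 = 2  → 2 < 50, loop
  ADD #3: R1 = 2 + 1 = 3  → 3 < 50, loop
  ADD #4: R1 = 3 + 1 = 4  → 4 < 50, loop
  ADD #5: R1 = 4 + 1 = 5  → 5 < 50, loop
  ADD #6: R1 = 5 + 1 = 6  → 6 < 50, loop
  ADD #7: R1 = 6 + 1 = 7  → 7 < 50, loop
  ADD #8: R1 = 7 + 1 = 8  → 8 < 50, loop
  ADD #9: R1 = 8 + 1 = 9  → 9 < 50, loop
  ADD #10: R1 = 9 + 1 = 10  → 10 < 50, loop
  ADD #11: R1 = 10 + 1 = 11  → 11 < 50, loop
  ADD #12: R1 = 11 + 1 = 12  → 12 < 50, loop
  ADD #13: R1 = 12 + 1 = 13  → 13 < 50, loop
  ADD #14: R1 = 13 + 1 = 14  → 14 < 50, loop
  ADD #15: R1 = 14 + 1 = 15  → 15 < 50, loop
  ADD #16: R1 = 15 + 1 = 16  → 16 < 50, loop
  ADD #17: R1 = 16 + 1 = 17  → 17 < 50, loop
  ADD #18: R1 = 17 + 1 = 18  → 18 < 50, loop
  ADD #19: R1 = 18 + 1 = 19  → 19 < 50, loop
  ADD #20: R1 = 19 + 1 = 20  → 20 < 50, loop
  ADD #21: R1 = 20 + 1 = 21  → 21 < 50, loop
  ADD #22: R1 = 21 + 1 = 22  → 22 < 50, loop
  ADD #23: R1 = 22 + 1 = 23  → 23 < 50, loop
  ADD #24: R1 = 23 + 1 = 24  → 24 < 50, loop
  ADD #25: R1 = 24 + 1 = 25  → 25 < 50, loop
  ADD #26: R1 = 25 + 1 = 26  → 26 < 50, loop
  ADD #27: R1 = 26 + 1 = 27  → 27 < 50, loop
  ADD #28: R1 = 27 + 1 = 28  → 28 < 50, loop
  ADD #29: R1 = 28 + 1 = 29  → 29 < 50, loop
  ADD #30: R1 = 29 + 1 = 30  → 30 < 50, loop
  ADD #31: R1 = 30 + 1 = 31  → 31 < 50, loop
  ADD #32: R1 = 31 + 1 = 32  → 32 < 50, loop
  ADD #33: R1 = 32 + 1 = 33  → 33 < 50, loop
  ADD #34: R1 = 33 + 1 = 34  → 34 < 50, loop
  ADD #35: R1 = 34 + 1 = 35  → 35 < 50, loop
  ADD #36: R1 = 35 + 1 = 36  → 36 < 50, loop
  ADD #37: R1 = 36 + 1 = 37  → 37 < 50, loop
  ADD #38: R1 = 37 + 1 = 38  → 38 < 50, loop
  ADD #39: R1 = 38 + 1 = 39  → 39 < 50, loop
  ADD #40: R1 = 39 + 1 = 40  → 40 < 50, loop
  ADD #41: R1 = 40 + 1 = 41  → 41 < 50, loop
  ADD #42: R1 = 41 + 1 = 42  → 42 < 50, loop
  ADD #43: R1 = 42 + 1 = 43  → 43 < 50, loop
  ADD #44: R1 = 43 + 1 = 44  → 44 < 50, loop
  ADD #45: R1 = 44 + 1 = 45  → 45 < 50, loop
  ADD #46: R1 = 45 + 1 = 46  → 46 < 50, loop
  ADD #47: R1 = 46 + 1 = 47  → 47 < 50, loop
  ADD #48: R1 = 47 + 1 = 48  → 48 < 50, loop
  ADD #49: R1 = 48 + 1 = 49  → 49 < 50, loop
  ADD #50: R1 = 49 + 1 = 50  → 50 >= 50, exit
Total ADD instructions: 50

50


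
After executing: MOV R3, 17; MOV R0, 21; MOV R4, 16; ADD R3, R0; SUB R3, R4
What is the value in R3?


Register state trace:
  MOV R3, 17  → R3 = 17
  MOV R0, 21  → R0 = 21
  MOV R4, 16  → R4 = 16
  ADD R3, R0  → R3 = 17 + 21 = 38
  SUB R3, R4  → R3 = 38 - 16 = 22
Final: R3 = 22

22


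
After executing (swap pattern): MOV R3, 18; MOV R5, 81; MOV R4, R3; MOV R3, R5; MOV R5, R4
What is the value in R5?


Register state trace (swap pattern):
  MOV R3, 18  → R3 = 18
  MOV R5, 81  → R5 = 81
  MOV R4, R3  → R4 = 18  (save R3)
  MOV R3, R5  → R3 = 81  (R3 gets R5's value)
  MOV R5, R4  → R5 = 18  (R5 gets saved value)
Final: R5 = 18

18


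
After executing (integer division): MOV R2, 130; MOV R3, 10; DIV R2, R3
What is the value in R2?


Register state trace:
  MOV R2, 130  → R2 = 130
  MOV R3, 10  → R3 = 10
  DIV R2, R3  → R2 = 130 // 10 = 13
Final: R2 = 13

13


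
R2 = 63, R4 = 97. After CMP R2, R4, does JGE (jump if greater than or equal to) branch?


Trace:
  R2 = 63, R4 = 97
  CMP R2, R4  → compares 63 vs 97
  JGE checks: is 63 greater than or equal to 97?
  63 < 97, so condition is false
Branch taken: No

No


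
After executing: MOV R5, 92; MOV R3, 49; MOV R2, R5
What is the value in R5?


Register state trace:
  MOV R5, 92  → R5 = 92
  MOV R3, 49  → R3 = 49
  MOV R2, R5  → R2 = 92
Final: R5 = 92

92


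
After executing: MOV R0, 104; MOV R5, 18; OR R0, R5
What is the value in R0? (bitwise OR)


Register state trace:
  MOV R0, 104  → R0 = 104 (0b01101000)
  MOV R5, 18  → R5 = 18 (0b00010010)
  OR R0, R5   → R0 = 104 OR 18 = 122 (0b01111010)
Final: R0 = 122

122


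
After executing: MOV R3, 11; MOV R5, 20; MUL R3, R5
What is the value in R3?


Register state trace:
  MOV R3, 11  → R3 = 11
  MOV R5, 20  → R5 = 20
  MUL R3, R5  → R3 = 11 * 20 = 220
Final: R3 = 220

220


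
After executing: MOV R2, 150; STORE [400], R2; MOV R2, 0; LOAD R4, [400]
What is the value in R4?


Register and memory trace:
  MOV R2, 150  → R2 = 150
  STORE [400], R2  → mem[400] = 150
  MOV R2, 0  → R2 = 0
  LOAD R4, [400]  → R4 = mem[400] = 150
Final: R4 = 150

150


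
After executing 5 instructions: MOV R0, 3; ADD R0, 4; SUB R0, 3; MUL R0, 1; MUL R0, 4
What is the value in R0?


Register state trace:
  MOV R0, 3  → R0 = 3
  ADD R0, 4  → R0 = 3 + 4 = 7
  SUB R0, 3  → R0 = 7 - 3 = 4
  MUL R0, 1  → R0 = 4 * 1 = 4
  MUL R0, 4  → R0 = 4 * 4 = 16
Final: R0 = 16

16


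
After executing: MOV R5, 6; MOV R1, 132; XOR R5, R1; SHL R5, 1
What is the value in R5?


Register state trace:
  MOV R5, 6  → R5 = 6 (0b00000110)
  MOV R1, 132  → R1 = 132 (0b10000100)
  XOR R5, R1  → R5 = 6 XOR 132 = 130 (0b10000010)
  SHL R5, 1  → R5 = 130 << 1 = 260
Final: R5 = 260

260


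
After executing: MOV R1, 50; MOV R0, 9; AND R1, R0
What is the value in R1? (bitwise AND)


Register state trace:
  MOV R1, 50  → R1 = 50 (0b00110010)
  MOV R0, 9  → R0 = 9 (0b00001001)
  AND R1, R0  → R1 = 50 AND 9 = 0 (0b00000000)
Final: R1 = 0

0


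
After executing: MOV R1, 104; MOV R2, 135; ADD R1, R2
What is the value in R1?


Register state trace:
  MOV R1, 104  → R1 = 104
  MOV R2, 135  → R2 = 135
  ADD R1, R2  → R1 = 104 + 135 = 239
Final: R1 = 239

239


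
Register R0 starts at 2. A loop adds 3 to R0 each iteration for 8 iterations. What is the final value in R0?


Starting value: R0 = 2
  Iter 1: R0 = 2 + 3 = 5
  Iter 2: R0 = 5 + 3 = 8
  Iter 3: R0 = 8 + 3 = 11
  Iter 4: R0 = 11 + 3 = 14
  Iter 5: R0 = 14 + 3 = 17
  Iter 6: R0 = 17 + 3 = 20
  Iter 7: R0 = 20 + 3 = 23
  Iter 8: R0 = 23 + 3 = 26
Final: R0 = 26

26


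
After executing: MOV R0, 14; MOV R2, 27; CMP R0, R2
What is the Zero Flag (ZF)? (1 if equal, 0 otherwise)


Register state trace:
  MOV R0, 14  → R0 = 14
  MOV R2, 27  → R2 = 27
  CMP R0, R2  → computes 14 - 27 = -13
  Result is nonzero, so values are not equal
ZF = 0

0


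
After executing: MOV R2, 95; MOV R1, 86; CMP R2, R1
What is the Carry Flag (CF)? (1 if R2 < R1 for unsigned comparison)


Register state trace:
  MOV R2, 95  → R2 = 95
  MOV R1, 86  → R1 = 86
  CMP R2, R1  → unsigned 95 - 86: no borrow
  95 >= 86, so CF = 0
CF = 0

0


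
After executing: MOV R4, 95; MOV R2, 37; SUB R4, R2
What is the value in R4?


Register state trace:
  MOV R4, 95  → R4 = 95
  MOV R2, 37  → R2 = 37
  SUB R4, R2  → R4 = 95 - 37 = 58
Final: R4 = 58

58


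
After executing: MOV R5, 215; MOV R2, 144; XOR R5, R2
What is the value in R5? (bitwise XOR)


Register state trace:
  MOV R5, 215  → R5 = 215 (0b11010111)
  MOV R2, 144  → R2 = 144 (0b10010000)
  XOR R5, R2  → R5 = 215 XOR 144 = 71 (0b01000111)
Final: R5 = 71

71


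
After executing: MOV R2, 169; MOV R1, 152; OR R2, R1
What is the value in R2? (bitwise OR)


Register state trace:
  MOV R2, 169  → R2 = 169 (0b10101001)
  MOV R1, 152  → R1 = 152 (0b10011000)
  OR R2, R1   → R2 = 169 OR 152 = 185 (0b10111001)
Final: R2 = 185

185


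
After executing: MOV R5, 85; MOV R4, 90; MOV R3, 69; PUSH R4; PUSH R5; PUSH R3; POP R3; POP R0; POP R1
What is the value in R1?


Stack trace (top is rightmost):
  MOV R5, 85  → R5 = 85
  MOV R4, 90  → R4 = 90
  MOV R3, 69  → R3 = 69
  PUSH R4  → stack: [90]
  PUSH R5  → stack: [90, 85]
  PUSH R3  → stack: [90, 85, 69]
  POP R3  → R3 = 69, stack: [90, 85]
  POP R0  → R0 = 85, stack: [90]
  POP R1  → R1 = 90, stack: []
Final: R1 = 90

90


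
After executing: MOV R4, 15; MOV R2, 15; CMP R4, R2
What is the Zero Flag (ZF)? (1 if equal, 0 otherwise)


Register state trace:
  MOV R4, 15  → R4 = 15
  MOV R2, 15  → R2 = 15
  CMP R4, R2  → computes 15 - 15 = 0
  Result is zero, so values are equal
ZF = 1

1


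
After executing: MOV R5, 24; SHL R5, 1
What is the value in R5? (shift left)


Register state trace:
  MOV R5, 24  → R5 = 24
  SHL R5, 1  → R5 = 24 << 1 = 24 * 2^1 = 48
Final: R5 = 48

48


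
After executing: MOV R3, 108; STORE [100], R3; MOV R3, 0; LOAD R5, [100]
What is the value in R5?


Register and memory trace:
  MOV R3, 108  → R3 = 108
  STORE [100], R3  → mem[100] = 108
  MOV R3, 0  → R3 = 0
  LOAD R5, [100]  → R5 = mem[100] = 108
Final: R5 = 108

108


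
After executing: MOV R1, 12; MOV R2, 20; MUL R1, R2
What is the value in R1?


Register state trace:
  MOV R1, 12  → R1 = 12
  MOV R2, 20  → R2 = 20
  MUL R1, R2  → R1 = 12 * 20 = 240
Final: R1 = 240

240


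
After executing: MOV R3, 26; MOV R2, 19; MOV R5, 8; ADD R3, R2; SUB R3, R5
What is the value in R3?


Register state trace:
  MOV R3, 26  → R3 = 26
  MOV R2, 19  → R2 = 19
  MOV R5, 8  → R5 = 8
  ADD R3, R2  → R3 = 26 + 19 = 45
  SUB R3, R5  → R3 = 45 - 8 = 37
Final: R3 = 37

37


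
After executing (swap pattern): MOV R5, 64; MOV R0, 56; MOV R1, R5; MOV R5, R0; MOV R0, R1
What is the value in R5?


Register state trace (swap pattern):
  MOV R5, 64  → R5 = 64
  MOV R0, 56  → R0 = 56
  MOV R1, R5  → R1 = 64  (save R5)
  MOV R5, R0  → R5 = 56  (R5 gets R0's value)
  MOV R0, R1  → R0 = 64  (R0 gets saved value)
Final: R5 = 56

56


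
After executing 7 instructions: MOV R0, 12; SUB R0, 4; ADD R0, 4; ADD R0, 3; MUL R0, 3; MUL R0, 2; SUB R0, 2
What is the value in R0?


Register state trace:
  MOV R0, 12  → R0 = 12
  SUB R0, 4  → R0 = 12 - 4 = 8
  ADD R0, 4  → R0 = 8 + 4 = 12
  ADD R0, 3  → R0 = 12 + 3 = 15
  MUL R0, 3  → R0 = 15 * 3 = 45
  MUL R0, 2  → R0 = 45 * 2 = 90
  SUB R0, 2  → R0 = 90 - 2 = 88
Final: R0 = 88

88


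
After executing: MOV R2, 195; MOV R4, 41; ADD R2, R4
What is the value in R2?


Register state trace:
  MOV R2, 195  → R2 = 195
  MOV R4, 41  → R4 = 41
  ADD R2, R4  → R2 = 195 + 41 = 236
Final: R2 = 236

236


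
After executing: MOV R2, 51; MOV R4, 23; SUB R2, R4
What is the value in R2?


Register state trace:
  MOV R2, 51  → R2 = 51
  MOV R4, 23  → R4 = 23
  SUB R2, R4  → R2 = 51 - 23 = 28
Final: R2 = 28

28


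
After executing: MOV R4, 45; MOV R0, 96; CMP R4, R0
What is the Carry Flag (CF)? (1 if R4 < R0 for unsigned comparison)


Register state trace:
  MOV R4, 45  → R4 = 45
  MOV R0, 96  → R0 = 96
  CMP R4, R0  → unsigned 45 - 96: borrow occurs
  45 < 96, so CF = 1
CF = 1

1


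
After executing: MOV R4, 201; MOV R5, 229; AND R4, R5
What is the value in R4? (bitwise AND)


Register state trace:
  MOV R4, 201  → R4 = 201 (0b11001001)
  MOV R5, 229  → R5 = 229 (0b11100101)
  AND R4, R5  → R4 = 201 AND 229 = 193 (0b11000001)
Final: R4 = 193

193


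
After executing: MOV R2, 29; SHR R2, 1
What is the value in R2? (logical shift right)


Register state trace:
  MOV R2, 29  → R2 = 29
  SHR R2, 1  → R2 = 29 >> 1 = 29 // 2^1 = 14
Final: R2 = 14

14


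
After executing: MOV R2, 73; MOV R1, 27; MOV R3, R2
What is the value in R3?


Register state trace:
  MOV R2, 73  → R2 = 73
  MOV R1, 27  → R1 = 27
  MOV R3, R2  → R3 = 73
Final: R3 = 73

73


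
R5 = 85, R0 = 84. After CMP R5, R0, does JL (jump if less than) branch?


Trace:
  R5 = 85, R0 = 84
  CMP R5, R0  → compares 85 vs 84
  JL checks: is 85 less than 84?
  85 > 84, so condition is false
Branch taken: No

No


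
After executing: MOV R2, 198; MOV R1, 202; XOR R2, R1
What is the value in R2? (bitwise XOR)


Register state trace:
  MOV R2, 198  → R2 = 198 (0b11000110)
  MOV R1, 202  → R1 = 202 (0b11001010)
  XOR R2, R1  → R2 = 198 XOR 202 = 12 (0b00001100)
Final: R2 = 12

12


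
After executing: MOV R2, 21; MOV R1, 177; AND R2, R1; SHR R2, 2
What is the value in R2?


Register state trace:
  MOV R2, 21  → R2 = 21 (0b00010101)
  MOV R1, 177  → R1 = 177 (0b10110001)
  AND R2, R1  → R2 = 21 AND 177 = 17 (0b00010001)
  SHR R2, 2  → R2 = 17 >> 2 = 4
Final: R2 = 4

4


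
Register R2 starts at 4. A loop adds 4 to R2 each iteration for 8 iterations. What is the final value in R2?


Starting value: R2 = 4
  Iter 1: R2 = 4 + 4 = 8
  Iter 2: R2 = 8 + 4 = 12
  Iter 3: R2 = 12 + 4 = 16
  Iter 4: R2 = 16 + 4 = 20
  Iter 5: R2 = 20 + 4 = 24
  Iter 6: R2 = 24 + 4 = 28
  Iter 7: R2 = 28 + 4 = 32
  Iter 8: R2 = 32 + 4 = 36
Final: R2 = 36

36


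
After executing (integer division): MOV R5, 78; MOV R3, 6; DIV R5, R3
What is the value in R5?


Register state trace:
  MOV R5, 78  → R5 = 78
  MOV R3, 6  → R3 = 6
  DIV R5, R3  → R5 = 78 // 6 = 13
Final: R5 = 13

13


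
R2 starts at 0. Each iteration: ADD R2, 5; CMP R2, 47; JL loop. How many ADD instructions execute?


Loop trace (R2 starts at 0, target 47, step 5):
  ADD #1: R2 = 0 + 5 = 5  → 5 < 47, loop
  ADD #2: R2 = 5 + 5 = 10  → 10 < 47, loop
  ADD #3: R2 = 10 + 5 = 15  → 15 < 47, loop
  ADD #4: R2 = 15 + 5 = 20  → 20 < 47, loop
  ADD #5: R2 = 20 + 5 = 25  → 25 < 47, loop
  ADD #6: R2 = 25 + 5 = 30  → 30 < 47, loop
  ADD #7: R2 = 30 + 5 = 35  → 35 < 47, loop
  ADD #8: R2 = 35 + 5 = 40  → 40 < 47, loop
  ADD #9: R2 = 40 + 5 = 45  → 45 < 47, loop
  ADD #10: R2 = 45 + 5 = 50  → 50 >= 47, exit
Total ADD instructions: 10

10


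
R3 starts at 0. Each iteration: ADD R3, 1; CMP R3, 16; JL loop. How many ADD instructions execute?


Loop trace (R3 starts at 0, target 16, step 1):
  ADD #1: R3 = 0 + 1 = 1  → 1 < 16, loop
  ADD #2: R3 = 1 + 1 = 2  → 2 < 16, loop
  ADD #3: R3 = 2 + 1 = 3  → 3 < 16, loop
  ADD #4: R3 = 3 + 1 = 4  → 4 < 16, loop
  ADD #5: R3 = 4 + 1 = 5  → 5 < 16, loop
  ADD #6: R3 = 5 + 1 = 6  → 6 < 16, loop
  ADD #7: R3 = 6 + 1 = 7  → 7 < 16, loop
  ADD #8: R3 = 7 + 1 = 8  → 8 < 16, loop
  ADD #9: R3 = 8 + 1 = 9  → 9 < 16, loop
  ADD #10: R3 = 9 + 1 = 10  → 10 < 16, loop
  ADD #11: R3 = 10 + 1 = 11  → 11 < 16, loop
  ADD #12: R3 = 11 + 1 = 12  → 12 < 16, loop
  ADD #13: R3 = 12 + 1 = 13  → 13 < 16, loop
  ADD #14: R3 = 13 + 1 = 14  → 14 < 16, loop
  ADD #15: R3 = 14 + 1 = 15  → 15 < 16, loop
  ADD #16: R3 = 15 + 1 = 16  → 16 >= 16, exit
Total ADD instructions: 16

16


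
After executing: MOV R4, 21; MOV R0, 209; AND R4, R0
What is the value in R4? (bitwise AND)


Register state trace:
  MOV R4, 21  → R4 = 21 (0b00010101)
  MOV R0, 209  → R0 = 209 (0b11010001)
  AND R4, R0  → R4 = 21 AND 209 = 17 (0b00010001)
Final: R4 = 17

17


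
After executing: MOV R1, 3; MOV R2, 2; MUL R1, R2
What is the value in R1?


Register state trace:
  MOV R1, 3  → R1 = 3
  MOV R2, 2  → R2 = 2
  MUL R1, R2  → R1 = 3 * 2 = 6
Final: R1 = 6

6


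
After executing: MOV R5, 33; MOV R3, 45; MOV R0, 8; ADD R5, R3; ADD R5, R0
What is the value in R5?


Register state trace:
  MOV R5, 33  → R5 = 33
  MOV R3, 45  → R3 = 45
  MOV R0, 8  → R0 = 8
  ADD R5, R3  → R5 = 33 + 45 = 78
  ADD R5, R0  → R5 = 78 + 8 = 86
Final: R5 = 86

86


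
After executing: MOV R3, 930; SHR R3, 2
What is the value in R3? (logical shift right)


Register state trace:
  MOV R3, 930  → R3 = 930
  SHR R3, 2  → R3 = 930 >> 2 = 930 // 2^2 = 232
Final: R3 = 232

232


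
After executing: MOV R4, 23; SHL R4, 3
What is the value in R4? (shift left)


Register state trace:
  MOV R4, 23  → R4 = 23
  SHL R4, 3  → R4 = 23 << 3 = 23 * 2^3 = 184
Final: R4 = 184

184


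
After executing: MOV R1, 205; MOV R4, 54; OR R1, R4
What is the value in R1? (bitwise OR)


Register state trace:
  MOV R1, 205  → R1 = 205 (0b11001101)
  MOV R4, 54  → R4 = 54 (0b00110110)
  OR R1, R4   → R1 = 205 OR 54 = 255 (0b11111111)
Final: R1 = 255

255


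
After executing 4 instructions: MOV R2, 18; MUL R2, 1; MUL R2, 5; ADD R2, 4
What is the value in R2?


Register state trace:
  MOV R2, 18  → R2 = 18
  MUL R2, 1  → R2 = 18 * 1 = 18
  MUL R2, 5  → R2 = 18 * 5 = 90
  ADD R2, 4  → R2 = 90 + 4 = 94
Final: R2 = 94

94


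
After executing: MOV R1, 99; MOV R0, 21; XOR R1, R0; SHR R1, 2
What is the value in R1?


Register state trace:
  MOV R1, 99  → R1 = 99 (0b01100011)
  MOV R0, 21  → R0 = 21 (0b00010101)
  XOR R1, R0  → R1 = 99 XOR 21 = 118 (0b01110110)
  SHR R1, 2  → R1 = 118 >> 2 = 29
Final: R1 = 29

29


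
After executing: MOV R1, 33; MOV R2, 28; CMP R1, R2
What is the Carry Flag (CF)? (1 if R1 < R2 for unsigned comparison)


Register state trace:
  MOV R1, 33  → R1 = 33
  MOV R2, 28  → R2 = 28
  CMP R1, R2  → unsigned 33 - 28: no borrow
  33 >= 28, so CF = 0
CF = 0

0


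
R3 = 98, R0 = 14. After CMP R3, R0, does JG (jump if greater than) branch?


Trace:
  R3 = 98, R0 = 14
  CMP R3, R0  → compares 98 vs 14
  JG checks: is 98 greater than 14?
  98 > 14, so condition is true
Branch taken: Yes

Yes


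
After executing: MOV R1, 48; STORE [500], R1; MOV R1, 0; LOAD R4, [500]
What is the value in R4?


Register and memory trace:
  MOV R1, 48  → R1 = 48
  STORE [500], R1  → mem[500] = 48
  MOV R1, 0  → R1 = 0
  LOAD R4, [500]  → R4 = mem[500] = 48
Final: R4 = 48

48


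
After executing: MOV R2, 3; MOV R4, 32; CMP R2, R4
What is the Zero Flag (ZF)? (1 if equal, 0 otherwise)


Register state trace:
  MOV R2, 3  → R2 = 3
  MOV R4, 32  → R4 = 32
  CMP R2, R4  → computes 3 - 32 = -29
  Result is nonzero, so values are not equal
ZF = 0

0


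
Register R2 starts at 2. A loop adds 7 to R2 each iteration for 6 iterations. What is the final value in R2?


Starting value: R2 = 2
  Iter 1: R2 = 2 + 7 = 9
  Iter 2: R2 = 9 + 7 = 16
  Iter 3: R2 = 16 + 7 = 23
  Iter 4: R2 = 23 + 7 = 30
  Iter 5: R2 = 30 + 7 = 37
  Iter 6: R2 = 37 + 7 = 44
Final: R2 = 44

44


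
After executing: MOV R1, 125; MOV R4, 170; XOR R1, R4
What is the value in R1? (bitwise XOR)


Register state trace:
  MOV R1, 125  → R1 = 125 (0b01111101)
  MOV R4, 170  → R4 = 170 (0b10101010)
  XOR R1, R4  → R1 = 125 XOR 170 = 215 (0b11010111)
Final: R1 = 215

215


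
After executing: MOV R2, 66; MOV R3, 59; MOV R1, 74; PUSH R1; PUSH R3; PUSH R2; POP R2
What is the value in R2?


Stack trace (top is rightmost):
  MOV R2, 66  → R2 = 66
  MOV R3, 59  → R3 = 59
  MOV R1, 74  → R1 = 74
  PUSH R1  → stack: [74]
  PUSH R3  → stack: [74, 59]
  PUSH R2  → stack: [74, 59, 66]
  POP R2  → R2 = 66, stack: [74, 59]
Final: R2 = 66

66


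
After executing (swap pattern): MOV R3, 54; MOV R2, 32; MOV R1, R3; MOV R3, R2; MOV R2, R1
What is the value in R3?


Register state trace (swap pattern):
  MOV R3, 54  → R3 = 54
  MOV R2, 32  → R2 = 32
  MOV R1, R3  → R1 = 54  (save R3)
  MOV R3, R2  → R3 = 32  (R3 gets R2's value)
  MOV R2, R1  → R2 = 54  (R2 gets saved value)
Final: R3 = 32

32


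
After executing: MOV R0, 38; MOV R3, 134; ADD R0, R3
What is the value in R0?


Register state trace:
  MOV R0, 38  → R0 = 38
  MOV R3, 134  → R3 = 134
  ADD R0, R3  → R0 = 38 + 134 = 172
Final: R0 = 172

172


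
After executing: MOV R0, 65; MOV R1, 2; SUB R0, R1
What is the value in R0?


Register state trace:
  MOV R0, 65  → R0 = 65
  MOV R1, 2  → R1 = 2
  SUB R0, R1  → R0 = 65 - 2 = 63
Final: R0 = 63

63


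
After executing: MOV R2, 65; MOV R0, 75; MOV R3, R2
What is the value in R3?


Register state trace:
  MOV R2, 65  → R2 = 65
  MOV R0, 75  → R0 = 75
  MOV R3, R2  → R3 = 65
Final: R3 = 65

65


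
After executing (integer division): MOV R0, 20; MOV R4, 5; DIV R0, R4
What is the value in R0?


Register state trace:
  MOV R0, 20  → R0 = 20
  MOV R4, 5  → R4 = 5
  DIV R0, R4  → R0 = 20 // 5 = 4
Final: R0 = 4

4


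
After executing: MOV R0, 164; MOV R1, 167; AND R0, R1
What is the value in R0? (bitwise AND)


Register state trace:
  MOV R0, 164  → R0 = 164 (0b10100100)
  MOV R1, 167  → R1 = 167 (0b10100111)
  AND R0, R1  → R0 = 164 AND 167 = 164 (0b10100100)
Final: R0 = 164

164


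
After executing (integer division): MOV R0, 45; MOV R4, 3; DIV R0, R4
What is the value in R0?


Register state trace:
  MOV R0, 45  → R0 = 45
  MOV R4, 3  → R4 = 3
  DIV R0, R4  → R0 = 45 // 3 = 15
Final: R0 = 15

15


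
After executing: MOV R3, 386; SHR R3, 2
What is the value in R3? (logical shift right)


Register state trace:
  MOV R3, 386  → R3 = 386
  SHR R3, 2  → R3 = 386 >> 2 = 386 // 2^2 = 96
Final: R3 = 96

96


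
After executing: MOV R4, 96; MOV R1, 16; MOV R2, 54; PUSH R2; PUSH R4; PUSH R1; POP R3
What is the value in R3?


Stack trace (top is rightmost):
  MOV R4, 96  → R4 = 96
  MOV R1, 16  → R1 = 16
  MOV R2, 54  → R2 = 54
  PUSH R2  → stack: [54]
  PUSH R4  → stack: [54, 96]
  PUSH R1  → stack: [54, 96, 16]
  POP R3  → R3 = 16, stack: [54, 96]
Final: R3 = 16

16


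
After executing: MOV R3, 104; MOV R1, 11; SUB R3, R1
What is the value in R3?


Register state trace:
  MOV R3, 104  → R3 = 104
  MOV R1, 11  → R1 = 11
  SUB R3, R1  → R3 = 104 - 11 = 93
Final: R3 = 93

93


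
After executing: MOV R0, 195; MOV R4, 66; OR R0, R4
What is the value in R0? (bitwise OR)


Register state trace:
  MOV R0, 195  → R0 = 195 (0b11000011)
  MOV R4, 66  → R4 = 66 (0b01000010)
  OR R0, R4   → R0 = 195 OR 66 = 195 (0b11000011)
Final: R0 = 195

195


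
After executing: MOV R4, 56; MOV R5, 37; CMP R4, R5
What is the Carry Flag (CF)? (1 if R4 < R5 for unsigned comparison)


Register state trace:
  MOV R4, 56  → R4 = 56
  MOV R5, 37  → R5 = 37
  CMP R4, R5  → unsigned 56 - 37: no borrow
  56 >= 37, so CF = 0
CF = 0

0


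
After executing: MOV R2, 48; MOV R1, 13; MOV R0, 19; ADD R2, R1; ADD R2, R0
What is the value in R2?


Register state trace:
  MOV R2, 48  → R2 = 48
  MOV R1, 13  → R1 = 13
  MOV R0, 19  → R0 = 19
  ADD R2, R1  → R2 = 48 + 13 = 61
  ADD R2, R0  → R2 = 61 + 19 = 80
Final: R2 = 80

80


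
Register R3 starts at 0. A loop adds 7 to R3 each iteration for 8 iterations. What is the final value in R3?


Starting value: R3 = 0
  Iter 1: R3 = 0 + 7 = 7
  Iter 2: R3 = 7 + 7 = 14
  Iter 3: R3 = 14 + 7 = 21
  Iter 4: R3 = 21 + 7 = 28
  Iter 5: R3 = 28 + 7 = 35
  Iter 6: R3 = 35 + 7 = 42
  Iter 7: R3 = 42 + 7 = 49
  Iter 8: R3 = 49 + 7 = 56
Final: R3 = 56

56


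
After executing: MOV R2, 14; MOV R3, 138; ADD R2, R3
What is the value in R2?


Register state trace:
  MOV R2, 14  → R2 = 14
  MOV R3, 138  → R3 = 138
  ADD R2, R3  → R2 = 14 + 138 = 152
Final: R2 = 152

152


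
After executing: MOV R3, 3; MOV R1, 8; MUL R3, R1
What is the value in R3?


Register state trace:
  MOV R3, 3  → R3 = 3
  MOV R1, 8  → R1 = 8
  MUL R3, R1  → R3 = 3 * 8 = 24
Final: R3 = 24

24


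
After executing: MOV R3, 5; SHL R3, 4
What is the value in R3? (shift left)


Register state trace:
  MOV R3, 5  → R3 = 5
  SHL R3, 4  → R3 = 5 << 4 = 5 * 2^4 = 80
Final: R3 = 80

80


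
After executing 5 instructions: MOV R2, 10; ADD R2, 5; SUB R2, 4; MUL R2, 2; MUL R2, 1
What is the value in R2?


Register state trace:
  MOV R2, 10  → R2 = 10
  ADD R2, 5  → R2 = 10 + 5 = 15
  SUB R2, 4  → R2 = 15 - 4 = 11
  MUL R2, 2  → R2 = 11 * 2 = 22
  MUL R2, 1  → R2 = 22 * 1 = 22
Final: R2 = 22

22


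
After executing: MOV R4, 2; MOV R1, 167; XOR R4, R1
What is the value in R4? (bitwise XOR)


Register state trace:
  MOV R4, 2  → R4 = 2 (0b00000010)
  MOV R1, 167  → R1 = 167 (0b10100111)
  XOR R4, R1  → R4 = 2 XOR 167 = 165 (0b10100101)
Final: R4 = 165

165


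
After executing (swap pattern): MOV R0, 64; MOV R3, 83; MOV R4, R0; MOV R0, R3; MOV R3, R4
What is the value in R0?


Register state trace (swap pattern):
  MOV R0, 64  → R0 = 64
  MOV R3, 83  → R3 = 83
  MOV R4, R0  → R4 = 64  (save R0)
  MOV R0, R3  → R0 = 83  (R0 gets R3's value)
  MOV R3, R4  → R3 = 64  (R3 gets saved value)
Final: R0 = 83

83


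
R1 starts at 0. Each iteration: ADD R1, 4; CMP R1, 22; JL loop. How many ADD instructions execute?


Loop trace (R1 starts at 0, target 22, step 4):
  ADD #1: R1 = 0 + 4 = 4  → 4 < 22, loop
  ADD #2: R1 = 4 + 4 = 8  → 8 < 22, loop
  ADD #3: R1 = 8 + 4 = 12  → 12 < 22, loop
  ADD #4: R1 = 12 + 4 = 16  → 16 < 22, loop
  ADD #5: R1 = 16 + 4 = 20  → 20 < 22, loop
  ADD #6: R1 = 20 + 4 = 24  → 24 >= 22, exit
Total ADD instructions: 6

6


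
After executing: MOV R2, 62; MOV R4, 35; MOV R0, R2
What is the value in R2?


Register state trace:
  MOV R2, 62  → R2 = 62
  MOV R4, 35  → R4 = 35
  MOV R0, R2  → R0 = 62
Final: R2 = 62

62


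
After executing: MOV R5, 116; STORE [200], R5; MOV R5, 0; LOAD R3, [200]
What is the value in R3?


Register and memory trace:
  MOV R5, 116  → R5 = 116
  STORE [200], R5  → mem[200] = 116
  MOV R5, 0  → R5 = 0
  LOAD R3, [200]  → R3 = mem[200] = 116
Final: R3 = 116

116
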